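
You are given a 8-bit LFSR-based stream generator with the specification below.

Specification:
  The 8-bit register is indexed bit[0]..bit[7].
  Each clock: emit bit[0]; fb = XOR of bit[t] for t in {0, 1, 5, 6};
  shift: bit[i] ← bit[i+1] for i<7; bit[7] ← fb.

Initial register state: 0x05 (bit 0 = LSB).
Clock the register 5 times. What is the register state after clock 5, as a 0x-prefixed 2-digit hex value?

reg_0 = 0x05
clock 1: out=1, reg = 0x82
clock 2: out=0, reg = 0xC1
clock 3: out=1, reg = 0x60
clock 4: out=0, reg = 0x30
clock 5: out=0, reg = 0x98

0x98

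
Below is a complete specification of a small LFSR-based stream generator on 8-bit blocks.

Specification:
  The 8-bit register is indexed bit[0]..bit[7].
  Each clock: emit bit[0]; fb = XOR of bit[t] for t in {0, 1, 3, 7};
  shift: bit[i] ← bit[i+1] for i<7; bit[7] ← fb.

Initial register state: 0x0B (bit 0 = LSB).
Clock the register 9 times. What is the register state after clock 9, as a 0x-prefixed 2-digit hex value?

0x72

reg_0 = 0x0B
clock 1: out=1, reg = 0x85
clock 2: out=1, reg = 0x42
clock 3: out=0, reg = 0xA1
clock 4: out=1, reg = 0x50
clock 5: out=0, reg = 0x28
clock 6: out=0, reg = 0x94
clock 7: out=0, reg = 0xCA
clock 8: out=0, reg = 0xE5
clock 9: out=1, reg = 0x72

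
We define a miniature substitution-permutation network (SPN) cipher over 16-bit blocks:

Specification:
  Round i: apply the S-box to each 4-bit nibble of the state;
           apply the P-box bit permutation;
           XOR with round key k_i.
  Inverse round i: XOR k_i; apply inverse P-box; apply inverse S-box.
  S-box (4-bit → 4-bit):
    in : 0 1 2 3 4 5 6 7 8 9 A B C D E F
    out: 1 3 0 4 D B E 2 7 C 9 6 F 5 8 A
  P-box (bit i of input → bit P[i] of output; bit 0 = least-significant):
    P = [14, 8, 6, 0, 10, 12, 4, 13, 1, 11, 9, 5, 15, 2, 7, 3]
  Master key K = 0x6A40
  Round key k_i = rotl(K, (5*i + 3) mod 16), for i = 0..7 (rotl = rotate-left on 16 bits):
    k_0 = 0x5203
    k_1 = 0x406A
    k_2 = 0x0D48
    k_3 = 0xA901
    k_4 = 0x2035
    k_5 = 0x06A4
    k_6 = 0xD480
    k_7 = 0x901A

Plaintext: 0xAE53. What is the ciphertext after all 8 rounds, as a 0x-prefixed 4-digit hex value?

0x96B7

s_0 = plaintext = 0xAE53
s_1 = Round(s_0, k_0) = 0xE66B
s_2 = Round(s_1, k_1) = 0x7B12
s_3 = Round(s_2, k_2) = 0x134C
s_4 = Round(s_3, k_3) = 0x4E54
s_5 = Round(s_4, k_4) = 0xD4DC
s_6 = Round(s_5, k_5) = 0xC157
s_7 = Round(s_6, k_6) = 0x690E
s_8 = Round(s_7, k_7) = 0x96B7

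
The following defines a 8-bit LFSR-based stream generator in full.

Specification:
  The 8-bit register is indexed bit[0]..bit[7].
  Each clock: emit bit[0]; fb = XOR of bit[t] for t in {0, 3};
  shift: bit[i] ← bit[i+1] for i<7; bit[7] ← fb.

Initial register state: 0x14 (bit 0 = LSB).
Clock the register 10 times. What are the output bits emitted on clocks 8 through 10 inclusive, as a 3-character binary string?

reg_0 = 0x14
clock 1: out=0, reg = 0x0A
clock 2: out=0, reg = 0x85
clock 3: out=1, reg = 0xC2
clock 4: out=0, reg = 0x61
clock 5: out=1, reg = 0xB0
clock 6: out=0, reg = 0x58
clock 7: out=0, reg = 0xAC
clock 8: out=0, reg = 0xD6
clock 9: out=0, reg = 0x6B
clock 10: out=1, reg = 0x35

001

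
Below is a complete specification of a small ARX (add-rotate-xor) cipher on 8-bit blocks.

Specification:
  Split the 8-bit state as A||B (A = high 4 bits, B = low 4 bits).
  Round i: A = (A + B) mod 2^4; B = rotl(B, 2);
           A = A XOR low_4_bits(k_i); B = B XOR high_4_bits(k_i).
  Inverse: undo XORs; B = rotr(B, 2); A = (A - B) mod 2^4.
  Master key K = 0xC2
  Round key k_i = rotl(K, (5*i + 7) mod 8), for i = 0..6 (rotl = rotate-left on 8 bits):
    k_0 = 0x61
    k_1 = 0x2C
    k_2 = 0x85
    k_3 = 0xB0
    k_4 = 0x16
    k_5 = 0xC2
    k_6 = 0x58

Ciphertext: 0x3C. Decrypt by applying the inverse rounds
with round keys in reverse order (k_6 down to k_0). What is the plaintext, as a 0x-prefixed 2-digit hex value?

s_0 = ciphertext = 0x3C
s_1 = InvRound(s_0, k_6) = 0x56
s_2 = InvRound(s_1, k_5) = 0xDA
s_3 = InvRound(s_2, k_4) = 0xDE
s_4 = InvRound(s_3, k_3) = 0x85
s_5 = InvRound(s_4, k_2) = 0x67
s_6 = InvRound(s_5, k_1) = 0x55
s_7 = InvRound(s_6, k_0) = 0x8C

0x8C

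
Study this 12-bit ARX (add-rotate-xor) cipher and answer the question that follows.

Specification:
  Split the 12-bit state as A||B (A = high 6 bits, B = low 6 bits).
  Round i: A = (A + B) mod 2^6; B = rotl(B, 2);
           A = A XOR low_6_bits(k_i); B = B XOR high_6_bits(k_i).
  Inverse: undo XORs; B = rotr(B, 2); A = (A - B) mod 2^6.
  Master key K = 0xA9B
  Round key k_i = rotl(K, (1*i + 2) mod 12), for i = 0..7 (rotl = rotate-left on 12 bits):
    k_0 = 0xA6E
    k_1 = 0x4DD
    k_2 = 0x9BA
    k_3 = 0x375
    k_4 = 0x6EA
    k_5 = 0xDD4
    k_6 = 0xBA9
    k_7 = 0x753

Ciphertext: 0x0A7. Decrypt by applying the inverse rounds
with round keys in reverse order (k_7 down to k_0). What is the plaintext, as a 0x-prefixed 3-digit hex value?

0xF38

s_0 = ciphertext = 0x0A7
s_1 = InvRound(s_0, k_7) = 0x8EE
s_2 = InvRound(s_1, k_6) = 0x280
s_3 = InvRound(s_2, k_5) = 0x87D
s_4 = InvRound(s_3, k_4) = 0x8A9
s_5 = InvRound(s_4, k_3) = 0x389
s_6 = InvRound(s_5, k_2) = 0xE7B
s_7 = InvRound(s_6, k_1) = 0x68A
s_8 = InvRound(s_7, k_0) = 0xF38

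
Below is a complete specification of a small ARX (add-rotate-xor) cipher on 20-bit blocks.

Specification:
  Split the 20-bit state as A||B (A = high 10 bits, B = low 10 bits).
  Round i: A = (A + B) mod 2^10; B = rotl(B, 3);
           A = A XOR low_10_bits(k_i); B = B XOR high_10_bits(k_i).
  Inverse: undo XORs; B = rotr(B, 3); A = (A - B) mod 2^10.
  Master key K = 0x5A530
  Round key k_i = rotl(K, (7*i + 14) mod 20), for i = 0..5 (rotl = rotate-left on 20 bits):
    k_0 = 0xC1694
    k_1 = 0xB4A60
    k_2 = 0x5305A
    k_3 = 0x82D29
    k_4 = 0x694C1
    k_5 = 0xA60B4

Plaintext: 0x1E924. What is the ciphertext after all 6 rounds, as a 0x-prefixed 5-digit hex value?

0xC3E4E

s_0 = plaintext = 0x1E924
s_1 = Round(s_0, k_0) = 0xC2A27
s_2 = Round(s_1, k_1) = 0xD47EE
s_3 = Round(s_2, k_2) = 0xD963B
s_4 = Round(s_3, k_3) = 0x227D7
s_5 = Round(s_4, k_4) = 0x2871A
s_6 = Round(s_5, k_5) = 0xC3E4E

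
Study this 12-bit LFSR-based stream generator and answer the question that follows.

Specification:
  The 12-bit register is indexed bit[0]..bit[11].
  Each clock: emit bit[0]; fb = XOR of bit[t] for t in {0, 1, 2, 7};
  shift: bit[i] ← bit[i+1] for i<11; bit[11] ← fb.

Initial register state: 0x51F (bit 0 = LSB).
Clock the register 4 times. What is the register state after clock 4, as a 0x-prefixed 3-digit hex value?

reg_0 = 0x51F
clock 1: out=1, reg = 0xA8F
clock 2: out=1, reg = 0x547
clock 3: out=1, reg = 0xAA3
clock 4: out=1, reg = 0xD51

0xD51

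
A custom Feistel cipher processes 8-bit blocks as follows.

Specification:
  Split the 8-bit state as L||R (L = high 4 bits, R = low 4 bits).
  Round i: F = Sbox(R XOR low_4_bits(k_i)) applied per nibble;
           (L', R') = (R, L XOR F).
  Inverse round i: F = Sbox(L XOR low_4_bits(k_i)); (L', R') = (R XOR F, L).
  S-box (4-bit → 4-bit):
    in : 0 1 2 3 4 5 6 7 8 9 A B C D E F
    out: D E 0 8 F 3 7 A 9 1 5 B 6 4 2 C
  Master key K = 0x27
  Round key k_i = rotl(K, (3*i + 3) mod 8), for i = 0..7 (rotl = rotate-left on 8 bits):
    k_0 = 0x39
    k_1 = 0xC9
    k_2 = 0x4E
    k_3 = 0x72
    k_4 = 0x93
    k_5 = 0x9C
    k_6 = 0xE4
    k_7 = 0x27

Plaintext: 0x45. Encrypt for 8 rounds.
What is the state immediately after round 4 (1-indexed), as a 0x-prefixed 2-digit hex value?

0xFA

s_0 = plaintext = 0x45
s_1 = Round(s_0, k_0) = 0x52
s_2 = Round(s_1, k_1) = 0x2E
s_3 = Round(s_2, k_2) = 0xEF
s_4 = Round(s_3, k_3) = 0xFA
s_5 = Round(s_4, k_4) = 0xAE
s_6 = Round(s_5, k_5) = 0xEA
s_7 = Round(s_6, k_6) = 0xAC
s_8 = Round(s_7, k_7) = 0xC1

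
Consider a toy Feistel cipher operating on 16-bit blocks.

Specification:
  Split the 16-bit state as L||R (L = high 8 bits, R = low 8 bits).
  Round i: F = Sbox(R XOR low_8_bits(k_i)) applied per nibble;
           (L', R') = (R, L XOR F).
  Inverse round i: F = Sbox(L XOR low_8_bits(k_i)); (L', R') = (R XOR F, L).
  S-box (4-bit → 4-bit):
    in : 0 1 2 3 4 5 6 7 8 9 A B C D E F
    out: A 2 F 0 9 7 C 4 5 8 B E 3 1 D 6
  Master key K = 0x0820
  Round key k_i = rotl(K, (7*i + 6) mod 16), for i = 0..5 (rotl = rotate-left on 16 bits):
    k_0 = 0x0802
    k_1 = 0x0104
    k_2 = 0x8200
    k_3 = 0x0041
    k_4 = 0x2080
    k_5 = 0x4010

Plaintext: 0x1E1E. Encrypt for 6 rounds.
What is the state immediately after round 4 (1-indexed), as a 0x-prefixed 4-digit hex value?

0x116C

s_0 = plaintext = 0x1E1E
s_1 = Round(s_0, k_0) = 0x1E3D
s_2 = Round(s_1, k_1) = 0x3D16
s_3 = Round(s_2, k_2) = 0x1611
s_4 = Round(s_3, k_3) = 0x116C
s_5 = Round(s_4, k_4) = 0x6CC2
s_6 = Round(s_5, k_5) = 0xC273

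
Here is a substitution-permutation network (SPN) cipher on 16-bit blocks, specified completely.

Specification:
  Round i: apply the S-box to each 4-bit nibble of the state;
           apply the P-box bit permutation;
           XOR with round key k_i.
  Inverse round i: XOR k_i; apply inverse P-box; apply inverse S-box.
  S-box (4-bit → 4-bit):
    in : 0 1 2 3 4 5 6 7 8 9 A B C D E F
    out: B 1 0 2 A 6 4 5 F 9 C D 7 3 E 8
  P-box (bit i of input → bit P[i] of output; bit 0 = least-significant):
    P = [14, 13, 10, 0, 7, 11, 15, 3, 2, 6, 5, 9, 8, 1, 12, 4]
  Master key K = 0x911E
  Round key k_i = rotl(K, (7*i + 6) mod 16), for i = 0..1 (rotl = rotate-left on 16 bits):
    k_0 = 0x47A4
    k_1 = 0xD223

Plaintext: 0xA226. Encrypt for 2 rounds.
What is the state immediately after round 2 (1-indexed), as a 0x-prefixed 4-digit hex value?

0x62E8

s_0 = plaintext = 0xA226
s_1 = Round(s_0, k_0) = 0x53B4
s_2 = Round(s_1, k_1) = 0x62E8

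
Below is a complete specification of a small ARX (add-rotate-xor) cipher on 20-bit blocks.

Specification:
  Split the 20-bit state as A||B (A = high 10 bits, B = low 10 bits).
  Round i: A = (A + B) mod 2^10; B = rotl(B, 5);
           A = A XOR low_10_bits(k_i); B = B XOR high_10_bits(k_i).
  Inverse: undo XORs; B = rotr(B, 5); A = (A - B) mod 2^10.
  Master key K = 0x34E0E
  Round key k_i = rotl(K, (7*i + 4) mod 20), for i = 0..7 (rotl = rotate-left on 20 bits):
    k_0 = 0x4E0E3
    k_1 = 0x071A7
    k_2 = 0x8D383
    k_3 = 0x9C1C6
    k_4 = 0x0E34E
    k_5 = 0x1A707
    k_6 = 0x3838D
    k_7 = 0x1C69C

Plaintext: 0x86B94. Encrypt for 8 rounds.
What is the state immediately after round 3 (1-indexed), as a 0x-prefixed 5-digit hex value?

0x95210

s_0 = plaintext = 0x86B94
s_1 = Round(s_0, k_0) = 0x537A4
s_2 = Round(s_1, k_1) = 0x55881
s_3 = Round(s_2, k_2) = 0x95210
s_4 = Round(s_3, k_3) = 0x68860
s_5 = Round(s_4, k_4) = 0x5303B
s_6 = Round(s_5, k_5) = 0xA0308
s_7 = Round(s_6, k_6) = 0x815F8
s_8 = Round(s_7, k_7) = 0x5877E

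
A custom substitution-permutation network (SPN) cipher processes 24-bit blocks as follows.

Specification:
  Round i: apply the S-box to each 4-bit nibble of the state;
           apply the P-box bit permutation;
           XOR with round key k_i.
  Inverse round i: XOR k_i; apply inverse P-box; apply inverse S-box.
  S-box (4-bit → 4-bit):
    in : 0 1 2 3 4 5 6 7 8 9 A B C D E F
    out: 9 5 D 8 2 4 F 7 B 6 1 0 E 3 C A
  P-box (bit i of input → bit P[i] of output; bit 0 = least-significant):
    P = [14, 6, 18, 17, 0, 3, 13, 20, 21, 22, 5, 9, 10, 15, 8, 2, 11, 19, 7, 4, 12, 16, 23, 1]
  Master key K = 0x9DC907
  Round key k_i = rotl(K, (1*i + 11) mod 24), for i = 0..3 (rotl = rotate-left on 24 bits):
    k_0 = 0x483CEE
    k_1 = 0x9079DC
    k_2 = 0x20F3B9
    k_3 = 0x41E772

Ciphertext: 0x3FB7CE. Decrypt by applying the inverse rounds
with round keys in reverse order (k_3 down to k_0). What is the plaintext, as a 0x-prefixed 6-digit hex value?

0x85AD60

s_0 = ciphertext = 0x3FB7CE
s_1 = InvRound(s_0, k_3) = 0xAC37F2
s_2 = InvRound(s_1, k_2) = 0xE4DBD7
s_3 = InvRound(s_2, k_1) = 0x3B4865
s_4 = InvRound(s_3, k_0) = 0x85AD60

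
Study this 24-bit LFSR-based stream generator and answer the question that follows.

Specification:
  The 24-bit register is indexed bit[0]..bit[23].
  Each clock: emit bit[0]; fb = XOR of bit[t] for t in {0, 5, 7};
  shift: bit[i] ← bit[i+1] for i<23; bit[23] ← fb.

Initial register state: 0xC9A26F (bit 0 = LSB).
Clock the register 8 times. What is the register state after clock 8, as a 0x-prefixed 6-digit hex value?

0x38C9A2

reg_0 = 0xC9A26F
clock 1: out=1, reg = 0x64D137
clock 2: out=1, reg = 0x32689B
clock 3: out=1, reg = 0x19344D
clock 4: out=1, reg = 0x8C9A26
clock 5: out=0, reg = 0xC64D13
clock 6: out=1, reg = 0xE32689
clock 7: out=1, reg = 0x719344
clock 8: out=0, reg = 0x38C9A2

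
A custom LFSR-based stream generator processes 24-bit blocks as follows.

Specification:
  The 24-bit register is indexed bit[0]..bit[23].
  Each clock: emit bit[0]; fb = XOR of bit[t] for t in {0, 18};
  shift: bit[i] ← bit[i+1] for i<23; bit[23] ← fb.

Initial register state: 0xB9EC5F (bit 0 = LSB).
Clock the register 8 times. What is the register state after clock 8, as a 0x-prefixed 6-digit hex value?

reg_0 = 0xB9EC5F
clock 1: out=1, reg = 0xDCF62F
clock 2: out=1, reg = 0x6E7B17
clock 3: out=1, reg = 0x373D8B
clock 4: out=1, reg = 0x1B9EC5
clock 5: out=1, reg = 0x8DCF62
clock 6: out=0, reg = 0xC6E7B1
clock 7: out=1, reg = 0x6373D8
clock 8: out=0, reg = 0x31B9EC

0x31B9EC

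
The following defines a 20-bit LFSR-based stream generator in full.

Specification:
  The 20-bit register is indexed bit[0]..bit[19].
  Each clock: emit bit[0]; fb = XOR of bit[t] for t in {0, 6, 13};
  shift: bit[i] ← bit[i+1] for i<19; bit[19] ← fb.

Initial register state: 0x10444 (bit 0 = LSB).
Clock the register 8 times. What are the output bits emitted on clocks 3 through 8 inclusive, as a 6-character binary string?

reg_0 = 0x10444
clock 1: out=0, reg = 0x88222
clock 2: out=0, reg = 0x44111
clock 3: out=1, reg = 0xA2088
clock 4: out=0, reg = 0xD1044
clock 5: out=0, reg = 0xE8822
clock 6: out=0, reg = 0x74411
clock 7: out=1, reg = 0xBA208
clock 8: out=0, reg = 0xDD104

100010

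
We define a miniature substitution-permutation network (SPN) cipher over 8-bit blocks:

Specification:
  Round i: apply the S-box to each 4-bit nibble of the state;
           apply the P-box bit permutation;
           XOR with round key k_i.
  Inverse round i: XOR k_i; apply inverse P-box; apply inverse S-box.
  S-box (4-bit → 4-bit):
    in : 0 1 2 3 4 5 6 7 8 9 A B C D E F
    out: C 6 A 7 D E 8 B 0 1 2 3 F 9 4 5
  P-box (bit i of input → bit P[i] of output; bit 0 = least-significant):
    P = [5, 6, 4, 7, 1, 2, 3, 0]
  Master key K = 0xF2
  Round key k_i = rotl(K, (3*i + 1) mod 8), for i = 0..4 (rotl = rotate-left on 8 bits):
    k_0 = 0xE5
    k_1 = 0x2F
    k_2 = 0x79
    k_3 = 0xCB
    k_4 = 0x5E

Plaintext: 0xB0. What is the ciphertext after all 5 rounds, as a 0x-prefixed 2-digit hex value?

0xA9

s_0 = plaintext = 0xB0
s_1 = Round(s_0, k_0) = 0x73
s_2 = Round(s_1, k_1) = 0x58
s_3 = Round(s_2, k_2) = 0x74
s_4 = Round(s_3, k_3) = 0x7C
s_5 = Round(s_4, k_4) = 0xA9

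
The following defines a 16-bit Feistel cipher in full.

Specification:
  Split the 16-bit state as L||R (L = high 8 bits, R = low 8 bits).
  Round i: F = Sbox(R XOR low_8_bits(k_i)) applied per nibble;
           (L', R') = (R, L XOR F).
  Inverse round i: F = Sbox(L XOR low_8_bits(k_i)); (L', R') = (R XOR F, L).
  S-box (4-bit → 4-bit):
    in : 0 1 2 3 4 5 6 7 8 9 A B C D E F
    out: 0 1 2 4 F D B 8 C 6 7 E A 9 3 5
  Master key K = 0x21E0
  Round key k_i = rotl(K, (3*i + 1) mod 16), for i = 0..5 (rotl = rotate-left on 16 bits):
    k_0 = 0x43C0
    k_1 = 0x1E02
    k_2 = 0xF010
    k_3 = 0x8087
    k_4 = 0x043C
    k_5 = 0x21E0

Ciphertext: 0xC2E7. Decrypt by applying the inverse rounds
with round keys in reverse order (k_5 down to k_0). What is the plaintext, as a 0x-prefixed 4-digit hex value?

s_0 = ciphertext = 0xC2E7
s_1 = InvRound(s_0, k_5) = 0xC5C2
s_2 = InvRound(s_1, k_4) = 0x94C5
s_3 = InvRound(s_2, k_3) = 0xD194
s_4 = InvRound(s_3, k_2) = 0x35D1
s_5 = InvRound(s_4, k_1) = 0x9935
s_6 = InvRound(s_5, k_0) = 0xE399

0xE399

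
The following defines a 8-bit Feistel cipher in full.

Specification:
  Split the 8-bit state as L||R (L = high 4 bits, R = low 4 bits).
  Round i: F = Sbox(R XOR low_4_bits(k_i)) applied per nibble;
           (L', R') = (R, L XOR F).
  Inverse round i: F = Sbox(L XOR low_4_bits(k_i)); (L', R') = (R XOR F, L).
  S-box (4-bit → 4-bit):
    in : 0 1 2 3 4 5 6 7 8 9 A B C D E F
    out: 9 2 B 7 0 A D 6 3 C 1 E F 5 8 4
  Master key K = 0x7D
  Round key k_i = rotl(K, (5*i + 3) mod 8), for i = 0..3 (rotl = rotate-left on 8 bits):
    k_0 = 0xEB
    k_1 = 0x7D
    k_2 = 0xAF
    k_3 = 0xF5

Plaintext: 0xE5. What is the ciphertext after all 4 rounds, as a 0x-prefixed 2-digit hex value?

s_0 = plaintext = 0xE5
s_1 = Round(s_0, k_0) = 0x56
s_2 = Round(s_1, k_1) = 0x6B
s_3 = Round(s_2, k_2) = 0xB6
s_4 = Round(s_3, k_3) = 0x6C

0x6C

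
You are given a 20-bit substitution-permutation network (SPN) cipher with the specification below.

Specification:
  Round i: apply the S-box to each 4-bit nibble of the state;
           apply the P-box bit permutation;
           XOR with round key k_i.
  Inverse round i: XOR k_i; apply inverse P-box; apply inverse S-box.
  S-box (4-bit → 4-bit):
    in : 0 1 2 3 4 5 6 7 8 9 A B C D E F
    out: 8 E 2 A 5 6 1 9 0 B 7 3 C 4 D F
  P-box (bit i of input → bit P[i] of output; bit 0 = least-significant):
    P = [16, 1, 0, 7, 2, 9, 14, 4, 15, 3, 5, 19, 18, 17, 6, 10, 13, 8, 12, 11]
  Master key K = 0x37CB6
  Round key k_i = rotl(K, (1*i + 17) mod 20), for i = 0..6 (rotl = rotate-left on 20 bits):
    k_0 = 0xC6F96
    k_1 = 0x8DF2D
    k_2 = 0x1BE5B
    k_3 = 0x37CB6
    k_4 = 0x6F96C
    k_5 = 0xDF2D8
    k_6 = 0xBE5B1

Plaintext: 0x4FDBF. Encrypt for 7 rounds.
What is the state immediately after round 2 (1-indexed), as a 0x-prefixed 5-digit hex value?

0x27EF2

s_0 = plaintext = 0x4FDBF
s_1 = Round(s_0, k_0) = 0xB5971
s_2 = Round(s_1, k_1) = 0x27EF2
s_3 = Round(s_2, k_2) = 0xD796D
s_4 = Round(s_3, k_3) = 0xFE8BB
s_5 = Round(s_4, k_4) = 0x3C62A
s_6 = Round(s_5, k_5) = 0xC7D9B
s_7 = Round(s_6, k_6) = 0xEFB87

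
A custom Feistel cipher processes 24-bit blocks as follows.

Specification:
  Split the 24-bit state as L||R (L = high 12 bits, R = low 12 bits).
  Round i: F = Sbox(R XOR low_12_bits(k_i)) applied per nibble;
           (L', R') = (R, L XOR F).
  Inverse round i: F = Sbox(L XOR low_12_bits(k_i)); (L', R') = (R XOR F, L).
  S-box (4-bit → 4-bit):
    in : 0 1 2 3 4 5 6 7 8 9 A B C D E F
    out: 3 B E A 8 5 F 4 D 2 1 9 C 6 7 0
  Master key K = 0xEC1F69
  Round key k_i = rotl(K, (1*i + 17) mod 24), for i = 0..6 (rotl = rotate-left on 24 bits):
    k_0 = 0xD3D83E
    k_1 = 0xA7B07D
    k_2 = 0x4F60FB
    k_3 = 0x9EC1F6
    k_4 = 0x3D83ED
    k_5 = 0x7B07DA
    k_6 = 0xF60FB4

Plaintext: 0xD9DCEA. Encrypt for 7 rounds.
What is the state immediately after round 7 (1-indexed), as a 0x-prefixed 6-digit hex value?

s_0 = plaintext = 0xD9DCEA
s_1 = Round(s_0, k_0) = 0xCEA5F5
s_2 = Round(s_1, k_1) = 0x5F5937
s_3 = Round(s_2, k_2) = 0x937739
s_4 = Round(s_3, k_3) = 0x7396F7
s_5 = Round(s_4, k_4) = 0x6F7288
s_6 = Round(s_5, k_5) = 0x2883A9
s_7 = Round(s_6, k_6) = 0x3A9E3E

0x3A9E3E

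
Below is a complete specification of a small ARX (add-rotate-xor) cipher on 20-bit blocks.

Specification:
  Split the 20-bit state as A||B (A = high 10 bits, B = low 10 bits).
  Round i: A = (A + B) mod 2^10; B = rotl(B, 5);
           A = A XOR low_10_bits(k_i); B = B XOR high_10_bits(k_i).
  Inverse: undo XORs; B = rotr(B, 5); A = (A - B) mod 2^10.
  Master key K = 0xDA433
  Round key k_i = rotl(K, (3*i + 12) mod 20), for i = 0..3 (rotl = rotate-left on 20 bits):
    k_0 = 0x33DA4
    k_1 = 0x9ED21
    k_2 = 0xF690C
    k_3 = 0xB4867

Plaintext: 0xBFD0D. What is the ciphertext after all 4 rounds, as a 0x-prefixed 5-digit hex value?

0xF9F1C

s_0 = plaintext = 0xBFD0D
s_1 = Round(s_0, k_0) = 0x6A167
s_2 = Round(s_1, k_1) = 0x8BA90
s_3 = Round(s_2, k_2) = 0x6C9CE
s_4 = Round(s_3, k_3) = 0xF9F1C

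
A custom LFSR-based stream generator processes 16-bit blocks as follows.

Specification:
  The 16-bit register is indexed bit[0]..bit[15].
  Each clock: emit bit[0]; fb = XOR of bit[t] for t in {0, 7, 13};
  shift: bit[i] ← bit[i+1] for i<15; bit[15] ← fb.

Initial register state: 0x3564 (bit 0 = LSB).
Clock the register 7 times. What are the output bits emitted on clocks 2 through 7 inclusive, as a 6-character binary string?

reg_0 = 0x3564
clock 1: out=0, reg = 0x9AB2
clock 2: out=0, reg = 0xCD59
clock 3: out=1, reg = 0xE6AC
clock 4: out=0, reg = 0x7356
clock 5: out=0, reg = 0xB9AB
clock 6: out=1, reg = 0xDCD5
clock 7: out=1, reg = 0x6E6A

010011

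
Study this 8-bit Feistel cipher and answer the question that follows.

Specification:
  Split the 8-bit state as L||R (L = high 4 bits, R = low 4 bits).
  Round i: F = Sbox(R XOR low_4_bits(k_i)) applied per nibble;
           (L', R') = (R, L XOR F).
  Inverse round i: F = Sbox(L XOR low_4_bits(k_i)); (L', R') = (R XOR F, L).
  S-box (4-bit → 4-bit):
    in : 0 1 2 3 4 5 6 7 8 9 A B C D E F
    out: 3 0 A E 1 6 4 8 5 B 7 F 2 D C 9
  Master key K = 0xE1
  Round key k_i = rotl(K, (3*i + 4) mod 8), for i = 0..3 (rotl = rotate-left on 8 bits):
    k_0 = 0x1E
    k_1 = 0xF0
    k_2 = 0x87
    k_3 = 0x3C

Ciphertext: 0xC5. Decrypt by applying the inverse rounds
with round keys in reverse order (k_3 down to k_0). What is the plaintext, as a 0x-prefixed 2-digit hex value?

0xB4

s_0 = ciphertext = 0xC5
s_1 = InvRound(s_0, k_3) = 0x6C
s_2 = InvRound(s_1, k_2) = 0xC6
s_3 = InvRound(s_2, k_1) = 0x4C
s_4 = InvRound(s_3, k_0) = 0xB4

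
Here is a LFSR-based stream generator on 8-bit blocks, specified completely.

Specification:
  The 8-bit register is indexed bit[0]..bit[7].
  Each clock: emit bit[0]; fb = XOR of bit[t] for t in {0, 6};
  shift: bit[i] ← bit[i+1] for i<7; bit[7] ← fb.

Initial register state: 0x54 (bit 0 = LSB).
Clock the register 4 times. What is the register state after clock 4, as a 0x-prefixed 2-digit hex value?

reg_0 = 0x54
clock 1: out=0, reg = 0xAA
clock 2: out=0, reg = 0x55
clock 3: out=1, reg = 0x2A
clock 4: out=0, reg = 0x15

0x15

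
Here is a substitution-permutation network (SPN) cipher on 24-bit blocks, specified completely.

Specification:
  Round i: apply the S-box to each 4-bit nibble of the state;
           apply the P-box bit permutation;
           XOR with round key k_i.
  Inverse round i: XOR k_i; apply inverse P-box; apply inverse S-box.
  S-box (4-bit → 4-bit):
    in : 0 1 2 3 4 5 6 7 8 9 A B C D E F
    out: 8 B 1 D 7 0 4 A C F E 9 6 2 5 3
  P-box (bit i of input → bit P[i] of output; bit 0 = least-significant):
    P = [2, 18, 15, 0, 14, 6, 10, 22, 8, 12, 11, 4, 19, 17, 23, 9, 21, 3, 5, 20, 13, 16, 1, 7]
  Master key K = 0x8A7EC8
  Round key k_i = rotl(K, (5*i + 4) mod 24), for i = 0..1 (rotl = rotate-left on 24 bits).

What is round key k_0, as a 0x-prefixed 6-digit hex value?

0xA7EC88

K = 0x8A7EC8
k_0 = rotl(K, (5*0+4) mod 24) = rotl(K, 4) = 0xA7EC88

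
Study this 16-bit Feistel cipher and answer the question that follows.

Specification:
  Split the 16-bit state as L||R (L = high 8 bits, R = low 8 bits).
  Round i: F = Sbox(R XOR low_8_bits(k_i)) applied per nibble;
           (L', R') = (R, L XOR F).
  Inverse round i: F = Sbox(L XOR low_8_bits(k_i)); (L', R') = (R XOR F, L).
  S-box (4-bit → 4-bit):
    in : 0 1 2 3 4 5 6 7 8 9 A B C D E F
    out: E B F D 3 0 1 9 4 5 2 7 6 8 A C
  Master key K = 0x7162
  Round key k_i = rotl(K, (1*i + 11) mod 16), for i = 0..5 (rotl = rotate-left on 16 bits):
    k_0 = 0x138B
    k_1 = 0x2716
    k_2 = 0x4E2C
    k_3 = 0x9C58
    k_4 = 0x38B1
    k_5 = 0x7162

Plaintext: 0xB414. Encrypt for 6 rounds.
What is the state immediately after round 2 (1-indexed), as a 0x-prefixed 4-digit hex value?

s_0 = plaintext = 0xB414
s_1 = Round(s_0, k_0) = 0x14E8
s_2 = Round(s_1, k_1) = 0xE8DE
s_3 = Round(s_2, k_2) = 0xDE27
s_4 = Round(s_3, k_3) = 0x2742
s_5 = Round(s_4, k_4) = 0x42EA
s_6 = Round(s_5, k_5) = 0xEA06

0xE8DE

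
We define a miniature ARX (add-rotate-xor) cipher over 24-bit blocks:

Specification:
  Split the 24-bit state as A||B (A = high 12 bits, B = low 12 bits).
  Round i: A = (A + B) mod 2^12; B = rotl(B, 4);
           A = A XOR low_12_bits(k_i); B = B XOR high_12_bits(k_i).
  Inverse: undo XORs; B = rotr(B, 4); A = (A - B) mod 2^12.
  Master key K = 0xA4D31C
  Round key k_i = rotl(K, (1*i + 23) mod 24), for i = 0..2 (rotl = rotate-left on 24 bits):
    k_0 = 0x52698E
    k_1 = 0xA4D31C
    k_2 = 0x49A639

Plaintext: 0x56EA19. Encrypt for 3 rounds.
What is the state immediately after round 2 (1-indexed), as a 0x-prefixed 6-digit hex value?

0x9D9189

s_0 = plaintext = 0x56EA19
s_1 = Round(s_0, k_0) = 0x6094BC
s_2 = Round(s_1, k_1) = 0x9D9189
s_3 = Round(s_2, k_2) = 0xD5BC0B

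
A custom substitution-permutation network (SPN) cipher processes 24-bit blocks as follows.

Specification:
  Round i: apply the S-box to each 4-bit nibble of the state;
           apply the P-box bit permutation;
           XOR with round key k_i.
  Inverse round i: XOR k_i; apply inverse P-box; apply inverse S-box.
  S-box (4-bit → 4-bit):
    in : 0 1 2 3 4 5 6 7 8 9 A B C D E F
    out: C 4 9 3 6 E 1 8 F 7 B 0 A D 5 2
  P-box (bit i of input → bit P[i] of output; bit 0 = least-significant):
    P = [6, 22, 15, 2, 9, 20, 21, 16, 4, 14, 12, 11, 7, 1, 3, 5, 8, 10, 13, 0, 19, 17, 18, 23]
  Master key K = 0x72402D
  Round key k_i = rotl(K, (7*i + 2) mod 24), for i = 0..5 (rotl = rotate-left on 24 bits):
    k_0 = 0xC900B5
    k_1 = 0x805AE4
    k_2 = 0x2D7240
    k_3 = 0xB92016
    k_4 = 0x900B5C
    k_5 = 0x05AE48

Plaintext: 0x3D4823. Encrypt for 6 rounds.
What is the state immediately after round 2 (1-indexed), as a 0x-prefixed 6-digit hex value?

0x2ED985

s_0 = plaintext = 0x3D4823
s_1 = Round(s_0, k_0) = 0x827BEE
s_2 = Round(s_1, k_1) = 0x2ED985
s_3 = Round(s_2, k_2) = 0xD481FC
s_4 = Round(s_3, k_3) = 0x6514B8
s_5 = Round(s_4, k_4) = 0xD8FF11
s_6 = Round(s_5, k_5) = 0xA94B4B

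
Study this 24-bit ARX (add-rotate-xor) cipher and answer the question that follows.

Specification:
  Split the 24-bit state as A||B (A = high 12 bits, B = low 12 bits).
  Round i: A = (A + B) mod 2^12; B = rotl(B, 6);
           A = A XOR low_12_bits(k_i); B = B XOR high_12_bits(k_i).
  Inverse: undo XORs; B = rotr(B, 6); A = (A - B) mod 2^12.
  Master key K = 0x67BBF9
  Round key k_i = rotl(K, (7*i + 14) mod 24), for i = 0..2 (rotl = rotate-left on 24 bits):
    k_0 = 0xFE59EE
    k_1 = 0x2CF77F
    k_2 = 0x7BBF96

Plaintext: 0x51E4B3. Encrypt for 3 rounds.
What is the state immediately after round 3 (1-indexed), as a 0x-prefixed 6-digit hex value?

0xC9A747

s_0 = plaintext = 0x51E4B3
s_1 = Round(s_0, k_0) = 0x03F337
s_2 = Round(s_1, k_1) = 0x409F03
s_3 = Round(s_2, k_2) = 0xC9A747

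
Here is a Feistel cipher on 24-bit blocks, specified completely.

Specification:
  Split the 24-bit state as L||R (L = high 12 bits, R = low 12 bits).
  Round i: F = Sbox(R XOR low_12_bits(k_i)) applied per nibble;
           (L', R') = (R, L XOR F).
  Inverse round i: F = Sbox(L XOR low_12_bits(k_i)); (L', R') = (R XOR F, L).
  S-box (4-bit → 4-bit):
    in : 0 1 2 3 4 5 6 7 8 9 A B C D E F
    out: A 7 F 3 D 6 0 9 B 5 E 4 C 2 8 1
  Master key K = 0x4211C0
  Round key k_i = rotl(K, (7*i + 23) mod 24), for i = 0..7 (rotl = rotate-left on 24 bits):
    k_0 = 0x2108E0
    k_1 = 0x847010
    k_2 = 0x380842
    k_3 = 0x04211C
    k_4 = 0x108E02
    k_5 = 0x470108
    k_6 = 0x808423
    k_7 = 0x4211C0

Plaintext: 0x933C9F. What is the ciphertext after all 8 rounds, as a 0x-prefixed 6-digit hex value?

s_0 = plaintext = 0x933C9F
s_1 = Round(s_0, k_0) = 0xC9F4A2
s_2 = Round(s_1, k_1) = 0x4A21D0
s_3 = Round(s_2, k_2) = 0x1D01FD
s_4 = Round(s_3, k_3) = 0x1FDB57
s_5 = Round(s_4, k_4) = 0xB5779B
s_6 = Round(s_5, k_5) = 0x79BB04
s_7 = Round(s_6, k_6) = 0xB04662
s_8 = Round(s_7, k_7) = 0x6622EB

0x6622EB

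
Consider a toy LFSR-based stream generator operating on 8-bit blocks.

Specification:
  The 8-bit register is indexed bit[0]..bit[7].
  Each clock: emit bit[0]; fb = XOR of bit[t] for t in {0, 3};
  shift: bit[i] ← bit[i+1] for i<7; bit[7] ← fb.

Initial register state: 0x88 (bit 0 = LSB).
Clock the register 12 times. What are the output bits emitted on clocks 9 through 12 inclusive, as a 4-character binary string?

1001

reg_0 = 0x88
clock 1: out=0, reg = 0xC4
clock 2: out=0, reg = 0x62
clock 3: out=0, reg = 0x31
clock 4: out=1, reg = 0x98
clock 5: out=0, reg = 0xCC
clock 6: out=0, reg = 0xE6
clock 7: out=0, reg = 0x73
clock 8: out=1, reg = 0xB9
clock 9: out=1, reg = 0x5C
clock 10: out=0, reg = 0xAE
clock 11: out=0, reg = 0xD7
clock 12: out=1, reg = 0xEB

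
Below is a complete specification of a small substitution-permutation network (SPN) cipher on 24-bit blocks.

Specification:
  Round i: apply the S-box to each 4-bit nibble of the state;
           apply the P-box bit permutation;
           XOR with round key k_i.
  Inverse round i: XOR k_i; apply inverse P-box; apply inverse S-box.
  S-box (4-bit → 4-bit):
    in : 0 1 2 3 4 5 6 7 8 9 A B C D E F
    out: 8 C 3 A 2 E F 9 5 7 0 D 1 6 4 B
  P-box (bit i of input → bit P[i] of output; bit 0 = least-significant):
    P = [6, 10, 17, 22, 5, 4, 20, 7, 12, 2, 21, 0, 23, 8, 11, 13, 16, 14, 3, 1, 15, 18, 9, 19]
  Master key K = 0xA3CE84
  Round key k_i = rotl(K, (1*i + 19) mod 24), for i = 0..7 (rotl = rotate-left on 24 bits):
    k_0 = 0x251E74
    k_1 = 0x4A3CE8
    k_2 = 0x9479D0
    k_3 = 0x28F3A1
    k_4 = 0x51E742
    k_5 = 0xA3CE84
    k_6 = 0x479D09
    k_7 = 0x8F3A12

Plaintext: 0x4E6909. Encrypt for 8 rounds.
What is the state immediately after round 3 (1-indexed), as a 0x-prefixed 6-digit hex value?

0x514E1D

s_0 = plaintext = 0x4E6909
s_1 = Round(s_0, k_0) = 0x8323B8
s_2 = Round(s_1, k_1) = 0xD8FF0F
s_3 = Round(s_2, k_2) = 0x514E1D
s_4 = Round(s_3, k_3) = 0x16F42B
s_5 = Round(s_4, k_4) = 0x9A843C
s_6 = Round(s_5, k_5) = 0x274450
s_7 = Round(s_6, k_6) = 0x121C9F
s_8 = Round(s_7, k_7) = 0xD64462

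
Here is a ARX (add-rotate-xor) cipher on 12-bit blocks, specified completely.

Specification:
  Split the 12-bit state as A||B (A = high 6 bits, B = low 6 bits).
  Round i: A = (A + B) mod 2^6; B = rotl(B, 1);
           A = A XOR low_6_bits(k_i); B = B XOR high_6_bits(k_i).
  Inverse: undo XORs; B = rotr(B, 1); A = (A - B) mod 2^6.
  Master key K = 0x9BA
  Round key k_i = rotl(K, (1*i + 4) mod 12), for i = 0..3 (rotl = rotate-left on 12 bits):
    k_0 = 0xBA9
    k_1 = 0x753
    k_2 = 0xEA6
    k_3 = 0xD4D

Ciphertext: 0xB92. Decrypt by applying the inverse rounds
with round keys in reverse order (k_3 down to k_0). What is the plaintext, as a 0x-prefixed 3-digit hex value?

0x0C9

s_0 = ciphertext = 0xB92
s_1 = InvRound(s_0, k_3) = 0xC33
s_2 = InvRound(s_1, k_2) = 0xCA4
s_3 = InvRound(s_2, k_1) = 0x97C
s_4 = InvRound(s_3, k_0) = 0x0C9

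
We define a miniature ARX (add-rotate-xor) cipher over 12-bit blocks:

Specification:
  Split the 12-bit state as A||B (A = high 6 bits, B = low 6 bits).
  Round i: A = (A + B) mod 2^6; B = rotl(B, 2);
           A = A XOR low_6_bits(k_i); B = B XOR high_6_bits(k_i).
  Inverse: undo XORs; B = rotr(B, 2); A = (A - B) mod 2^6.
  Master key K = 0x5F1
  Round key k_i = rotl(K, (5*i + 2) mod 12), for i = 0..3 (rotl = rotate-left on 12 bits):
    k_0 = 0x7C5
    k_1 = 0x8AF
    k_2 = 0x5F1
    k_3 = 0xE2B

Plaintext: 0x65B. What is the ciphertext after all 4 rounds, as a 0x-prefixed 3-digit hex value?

s_0 = plaintext = 0x65B
s_1 = Round(s_0, k_0) = 0xC72
s_2 = Round(s_1, k_1) = 0x329
s_3 = Round(s_2, k_2) = 0x131
s_4 = Round(s_3, k_3) = 0x7BF

0x7BF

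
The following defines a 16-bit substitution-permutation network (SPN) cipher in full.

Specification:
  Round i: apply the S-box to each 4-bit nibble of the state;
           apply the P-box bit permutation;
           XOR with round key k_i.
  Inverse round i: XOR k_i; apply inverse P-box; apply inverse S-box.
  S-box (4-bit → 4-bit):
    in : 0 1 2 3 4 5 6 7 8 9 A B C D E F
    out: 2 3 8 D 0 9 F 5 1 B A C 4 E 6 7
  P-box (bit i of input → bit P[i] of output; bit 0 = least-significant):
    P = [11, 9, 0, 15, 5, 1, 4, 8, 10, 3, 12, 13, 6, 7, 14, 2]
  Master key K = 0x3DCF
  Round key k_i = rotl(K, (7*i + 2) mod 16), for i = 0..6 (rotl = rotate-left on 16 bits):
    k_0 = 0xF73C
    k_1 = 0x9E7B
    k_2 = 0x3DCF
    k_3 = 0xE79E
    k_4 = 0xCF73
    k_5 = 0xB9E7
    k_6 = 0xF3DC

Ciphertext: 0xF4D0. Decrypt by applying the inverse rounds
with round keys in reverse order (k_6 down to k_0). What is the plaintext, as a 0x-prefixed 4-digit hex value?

0x0C3E

s_0 = ciphertext = 0xF4D0
s_1 = InvRound(s_0, k_6) = 0x2120
s_2 = InvRound(s_1, k_5) = 0x9C03
s_3 = InvRound(s_2, k_4) = 0x7C30
s_4 = InvRound(s_3, k_3) = 0xAE99
s_5 = InvRound(s_4, k_2) = 0x5CDA
s_6 = InvRound(s_5, k_1) = 0xE48D
s_7 = InvRound(s_6, k_0) = 0x0C3E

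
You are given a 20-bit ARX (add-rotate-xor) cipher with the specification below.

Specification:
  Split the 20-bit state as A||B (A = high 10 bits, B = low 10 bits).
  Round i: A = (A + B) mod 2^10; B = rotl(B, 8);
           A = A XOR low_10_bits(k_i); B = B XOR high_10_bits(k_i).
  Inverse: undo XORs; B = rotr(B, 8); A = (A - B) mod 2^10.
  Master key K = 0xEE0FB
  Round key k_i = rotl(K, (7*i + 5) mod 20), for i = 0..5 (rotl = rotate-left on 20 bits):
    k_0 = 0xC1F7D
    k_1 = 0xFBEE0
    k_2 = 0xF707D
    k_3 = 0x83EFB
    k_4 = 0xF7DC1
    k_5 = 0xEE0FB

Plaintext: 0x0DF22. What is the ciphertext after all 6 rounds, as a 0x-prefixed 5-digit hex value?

0x5C810

s_0 = plaintext = 0x0DF22
s_1 = Round(s_0, k_0) = 0x091CF
s_2 = Round(s_1, k_1) = 0xC4C9C
s_3 = Round(s_2, k_2) = 0xF4BFB
s_4 = Round(s_3, k_3) = 0x4D9F1
s_5 = Round(s_4, k_4) = 0xB9AA3
s_6 = Round(s_5, k_5) = 0x5C810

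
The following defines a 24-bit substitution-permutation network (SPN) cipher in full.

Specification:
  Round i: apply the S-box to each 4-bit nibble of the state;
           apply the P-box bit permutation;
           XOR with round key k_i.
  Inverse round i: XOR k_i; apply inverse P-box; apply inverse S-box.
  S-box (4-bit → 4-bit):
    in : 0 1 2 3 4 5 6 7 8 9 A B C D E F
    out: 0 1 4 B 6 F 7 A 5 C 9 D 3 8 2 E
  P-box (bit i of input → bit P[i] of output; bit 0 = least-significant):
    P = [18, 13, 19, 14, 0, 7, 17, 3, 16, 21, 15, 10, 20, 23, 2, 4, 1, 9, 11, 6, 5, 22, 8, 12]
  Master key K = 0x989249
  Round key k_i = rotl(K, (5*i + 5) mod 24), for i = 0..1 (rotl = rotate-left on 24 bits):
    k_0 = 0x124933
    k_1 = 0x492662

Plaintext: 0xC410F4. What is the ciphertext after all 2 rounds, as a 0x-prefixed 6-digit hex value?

0xB66B6C

s_0 = plaintext = 0xC410F4
s_1 = Round(s_0, k_0) = 0x48639B
s_2 = Round(s_1, k_1) = 0xB66B6C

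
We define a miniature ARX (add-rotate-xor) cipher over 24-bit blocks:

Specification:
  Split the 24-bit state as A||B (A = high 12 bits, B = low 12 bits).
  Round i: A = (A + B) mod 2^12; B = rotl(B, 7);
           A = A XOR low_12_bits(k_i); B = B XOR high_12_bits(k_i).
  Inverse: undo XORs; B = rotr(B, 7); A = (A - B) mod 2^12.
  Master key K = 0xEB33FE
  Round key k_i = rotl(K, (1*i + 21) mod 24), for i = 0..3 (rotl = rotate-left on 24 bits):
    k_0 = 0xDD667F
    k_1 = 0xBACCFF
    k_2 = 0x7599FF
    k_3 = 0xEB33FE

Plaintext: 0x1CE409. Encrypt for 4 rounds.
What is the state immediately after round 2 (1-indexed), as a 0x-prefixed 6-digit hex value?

s_0 = plaintext = 0x1CE409
s_1 = Round(s_0, k_0) = 0x3A8976
s_2 = Round(s_1, k_1) = 0x1E10E7
s_3 = Round(s_2, k_2) = 0xB374DE
s_4 = Round(s_3, k_3) = 0x3EB195

0x1E10E7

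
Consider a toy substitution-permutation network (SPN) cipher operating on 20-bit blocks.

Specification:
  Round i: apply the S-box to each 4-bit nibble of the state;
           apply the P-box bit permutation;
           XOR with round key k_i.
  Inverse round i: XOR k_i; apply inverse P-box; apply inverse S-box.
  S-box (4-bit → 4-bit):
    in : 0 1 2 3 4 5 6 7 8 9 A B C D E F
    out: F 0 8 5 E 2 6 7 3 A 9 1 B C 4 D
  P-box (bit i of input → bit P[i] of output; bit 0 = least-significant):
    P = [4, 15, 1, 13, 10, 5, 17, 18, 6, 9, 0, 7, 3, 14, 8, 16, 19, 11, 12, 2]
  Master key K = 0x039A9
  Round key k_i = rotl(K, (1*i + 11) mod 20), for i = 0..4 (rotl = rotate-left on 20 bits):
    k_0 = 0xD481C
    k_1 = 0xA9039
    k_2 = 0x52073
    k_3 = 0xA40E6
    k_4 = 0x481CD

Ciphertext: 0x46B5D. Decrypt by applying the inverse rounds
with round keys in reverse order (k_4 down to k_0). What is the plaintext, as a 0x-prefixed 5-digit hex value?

0x9E94A

s_0 = ciphertext = 0x46B5D
s_1 = InvRound(s_0, k_4) = 0x5591C
s_2 = InvRound(s_1, k_3) = 0x7FA43
s_3 = InvRound(s_2, k_2) = 0x65568
s_4 = InvRound(s_3, k_1) = 0xB63A8
s_5 = InvRound(s_4, k_0) = 0x9E94A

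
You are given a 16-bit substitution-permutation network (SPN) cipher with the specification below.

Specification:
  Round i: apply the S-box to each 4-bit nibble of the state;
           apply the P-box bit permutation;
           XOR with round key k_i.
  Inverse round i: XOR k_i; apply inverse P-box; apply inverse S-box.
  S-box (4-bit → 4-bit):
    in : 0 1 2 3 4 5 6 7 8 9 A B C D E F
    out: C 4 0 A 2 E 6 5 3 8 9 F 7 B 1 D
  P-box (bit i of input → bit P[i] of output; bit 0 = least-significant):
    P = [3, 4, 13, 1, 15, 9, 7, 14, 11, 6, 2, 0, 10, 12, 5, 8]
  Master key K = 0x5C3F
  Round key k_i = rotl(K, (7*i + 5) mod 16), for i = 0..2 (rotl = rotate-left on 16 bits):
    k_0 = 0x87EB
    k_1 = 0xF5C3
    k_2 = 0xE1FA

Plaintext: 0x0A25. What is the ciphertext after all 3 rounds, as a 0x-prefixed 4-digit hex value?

0x1AE1

s_0 = plaintext = 0x0A25
s_1 = Round(s_0, k_0) = 0xAED8
s_2 = Round(s_1, k_1) = 0x3ADB
s_3 = Round(s_2, k_2) = 0x1AE1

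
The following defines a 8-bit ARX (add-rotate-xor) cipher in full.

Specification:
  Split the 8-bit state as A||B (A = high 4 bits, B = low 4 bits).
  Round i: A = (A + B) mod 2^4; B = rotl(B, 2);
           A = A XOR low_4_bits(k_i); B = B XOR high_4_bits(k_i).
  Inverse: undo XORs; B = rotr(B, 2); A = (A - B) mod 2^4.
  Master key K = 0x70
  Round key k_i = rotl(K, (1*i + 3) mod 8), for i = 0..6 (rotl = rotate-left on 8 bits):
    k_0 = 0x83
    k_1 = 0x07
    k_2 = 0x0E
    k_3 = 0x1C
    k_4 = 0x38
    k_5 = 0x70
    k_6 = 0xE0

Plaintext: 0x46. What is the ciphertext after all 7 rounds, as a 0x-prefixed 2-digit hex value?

0xD5

s_0 = plaintext = 0x46
s_1 = Round(s_0, k_0) = 0x91
s_2 = Round(s_1, k_1) = 0xD4
s_3 = Round(s_2, k_2) = 0xF1
s_4 = Round(s_3, k_3) = 0xC5
s_5 = Round(s_4, k_4) = 0x96
s_6 = Round(s_5, k_5) = 0xFE
s_7 = Round(s_6, k_6) = 0xD5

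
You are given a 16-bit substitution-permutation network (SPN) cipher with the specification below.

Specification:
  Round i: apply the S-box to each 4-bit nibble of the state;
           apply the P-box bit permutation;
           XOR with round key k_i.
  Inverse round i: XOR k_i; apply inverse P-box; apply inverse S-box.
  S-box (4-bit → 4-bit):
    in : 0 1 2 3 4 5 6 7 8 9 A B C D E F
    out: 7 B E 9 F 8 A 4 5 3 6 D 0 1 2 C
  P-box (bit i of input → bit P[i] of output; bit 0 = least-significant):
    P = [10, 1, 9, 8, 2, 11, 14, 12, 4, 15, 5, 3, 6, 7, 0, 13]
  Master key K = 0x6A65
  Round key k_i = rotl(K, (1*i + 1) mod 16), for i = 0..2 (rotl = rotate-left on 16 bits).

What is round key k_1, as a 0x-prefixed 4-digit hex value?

0xA995

K = 0x6A65
k_0 = rotl(K, (1*0+1) mod 16) = rotl(K, 1) = 0xD4CA
k_1 = rotl(K, (1*1+1) mod 16) = rotl(K, 2) = 0xA995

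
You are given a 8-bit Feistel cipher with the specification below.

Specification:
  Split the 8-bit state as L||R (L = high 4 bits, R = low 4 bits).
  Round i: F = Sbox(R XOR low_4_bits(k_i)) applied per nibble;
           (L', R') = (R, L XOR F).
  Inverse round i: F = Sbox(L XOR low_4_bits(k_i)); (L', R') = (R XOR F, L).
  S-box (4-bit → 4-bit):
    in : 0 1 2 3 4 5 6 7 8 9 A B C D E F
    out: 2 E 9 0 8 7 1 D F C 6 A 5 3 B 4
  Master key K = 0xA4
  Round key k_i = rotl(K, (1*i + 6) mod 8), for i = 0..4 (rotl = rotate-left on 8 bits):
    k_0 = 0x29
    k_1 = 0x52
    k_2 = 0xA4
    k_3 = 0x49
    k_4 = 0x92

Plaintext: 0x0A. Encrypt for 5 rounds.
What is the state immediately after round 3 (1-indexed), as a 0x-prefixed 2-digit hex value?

0x3D

s_0 = plaintext = 0x0A
s_1 = Round(s_0, k_0) = 0xA0
s_2 = Round(s_1, k_1) = 0x03
s_3 = Round(s_2, k_2) = 0x3D
s_4 = Round(s_3, k_3) = 0xDB
s_5 = Round(s_4, k_4) = 0xB1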